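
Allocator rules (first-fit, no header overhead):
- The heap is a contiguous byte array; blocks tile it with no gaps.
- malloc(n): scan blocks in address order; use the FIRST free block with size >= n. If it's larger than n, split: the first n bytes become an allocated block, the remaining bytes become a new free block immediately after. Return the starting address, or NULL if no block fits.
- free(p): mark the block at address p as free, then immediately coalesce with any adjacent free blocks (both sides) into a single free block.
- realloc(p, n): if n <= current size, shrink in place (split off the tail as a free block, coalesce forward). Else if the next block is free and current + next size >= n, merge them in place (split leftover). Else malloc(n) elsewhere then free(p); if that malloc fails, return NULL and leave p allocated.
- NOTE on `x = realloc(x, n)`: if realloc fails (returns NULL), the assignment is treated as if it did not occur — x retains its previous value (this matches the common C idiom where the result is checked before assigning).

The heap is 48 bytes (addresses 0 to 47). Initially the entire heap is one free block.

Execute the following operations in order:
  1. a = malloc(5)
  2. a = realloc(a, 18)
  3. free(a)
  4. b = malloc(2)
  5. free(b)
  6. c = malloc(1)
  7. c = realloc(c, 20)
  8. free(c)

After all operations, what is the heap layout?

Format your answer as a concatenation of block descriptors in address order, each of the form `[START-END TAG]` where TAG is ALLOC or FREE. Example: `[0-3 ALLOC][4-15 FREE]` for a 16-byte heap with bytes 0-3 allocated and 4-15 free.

Answer: [0-47 FREE]

Derivation:
Op 1: a = malloc(5) -> a = 0; heap: [0-4 ALLOC][5-47 FREE]
Op 2: a = realloc(a, 18) -> a = 0; heap: [0-17 ALLOC][18-47 FREE]
Op 3: free(a) -> (freed a); heap: [0-47 FREE]
Op 4: b = malloc(2) -> b = 0; heap: [0-1 ALLOC][2-47 FREE]
Op 5: free(b) -> (freed b); heap: [0-47 FREE]
Op 6: c = malloc(1) -> c = 0; heap: [0-0 ALLOC][1-47 FREE]
Op 7: c = realloc(c, 20) -> c = 0; heap: [0-19 ALLOC][20-47 FREE]
Op 8: free(c) -> (freed c); heap: [0-47 FREE]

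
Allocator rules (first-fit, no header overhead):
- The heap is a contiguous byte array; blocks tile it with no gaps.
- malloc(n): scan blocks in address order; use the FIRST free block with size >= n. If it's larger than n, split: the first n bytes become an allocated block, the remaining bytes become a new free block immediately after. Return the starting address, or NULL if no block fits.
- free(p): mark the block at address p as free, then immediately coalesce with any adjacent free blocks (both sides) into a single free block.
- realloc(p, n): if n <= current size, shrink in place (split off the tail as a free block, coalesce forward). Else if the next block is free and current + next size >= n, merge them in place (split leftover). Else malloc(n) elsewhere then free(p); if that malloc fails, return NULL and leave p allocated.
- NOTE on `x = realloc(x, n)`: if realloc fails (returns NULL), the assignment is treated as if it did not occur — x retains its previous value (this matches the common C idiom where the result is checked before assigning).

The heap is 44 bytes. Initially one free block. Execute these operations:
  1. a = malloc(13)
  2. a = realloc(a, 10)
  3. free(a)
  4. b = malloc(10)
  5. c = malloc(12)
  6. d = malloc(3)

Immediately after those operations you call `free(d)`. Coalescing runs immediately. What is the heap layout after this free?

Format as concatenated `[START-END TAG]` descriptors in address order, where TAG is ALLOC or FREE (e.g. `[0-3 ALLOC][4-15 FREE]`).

Answer: [0-9 ALLOC][10-21 ALLOC][22-43 FREE]

Derivation:
Op 1: a = malloc(13) -> a = 0; heap: [0-12 ALLOC][13-43 FREE]
Op 2: a = realloc(a, 10) -> a = 0; heap: [0-9 ALLOC][10-43 FREE]
Op 3: free(a) -> (freed a); heap: [0-43 FREE]
Op 4: b = malloc(10) -> b = 0; heap: [0-9 ALLOC][10-43 FREE]
Op 5: c = malloc(12) -> c = 10; heap: [0-9 ALLOC][10-21 ALLOC][22-43 FREE]
Op 6: d = malloc(3) -> d = 22; heap: [0-9 ALLOC][10-21 ALLOC][22-24 ALLOC][25-43 FREE]
free(d): d = 22 -> block [22-24 ALLOC]; mark free, coalesce with adjacent free neighbors -> [0-9 ALLOC][10-21 ALLOC][22-43 FREE]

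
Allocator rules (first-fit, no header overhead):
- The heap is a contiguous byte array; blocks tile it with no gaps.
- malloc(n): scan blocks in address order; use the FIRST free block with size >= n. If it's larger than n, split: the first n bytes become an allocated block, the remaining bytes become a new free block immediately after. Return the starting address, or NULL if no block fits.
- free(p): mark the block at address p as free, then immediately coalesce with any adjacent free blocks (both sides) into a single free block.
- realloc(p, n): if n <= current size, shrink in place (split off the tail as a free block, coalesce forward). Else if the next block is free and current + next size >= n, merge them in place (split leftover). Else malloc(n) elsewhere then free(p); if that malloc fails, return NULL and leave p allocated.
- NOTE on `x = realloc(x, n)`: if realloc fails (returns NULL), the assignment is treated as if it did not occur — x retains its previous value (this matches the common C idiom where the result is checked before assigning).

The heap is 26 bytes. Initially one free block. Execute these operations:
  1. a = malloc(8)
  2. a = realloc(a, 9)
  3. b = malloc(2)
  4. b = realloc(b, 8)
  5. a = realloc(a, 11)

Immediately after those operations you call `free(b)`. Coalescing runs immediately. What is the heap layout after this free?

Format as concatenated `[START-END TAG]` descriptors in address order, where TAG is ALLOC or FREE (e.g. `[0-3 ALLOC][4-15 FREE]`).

Answer: [0-8 ALLOC][9-25 FREE]

Derivation:
Op 1: a = malloc(8) -> a = 0; heap: [0-7 ALLOC][8-25 FREE]
Op 2: a = realloc(a, 9) -> a = 0; heap: [0-8 ALLOC][9-25 FREE]
Op 3: b = malloc(2) -> b = 9; heap: [0-8 ALLOC][9-10 ALLOC][11-25 FREE]
Op 4: b = realloc(b, 8) -> b = 9; heap: [0-8 ALLOC][9-16 ALLOC][17-25 FREE]
Op 5: a = realloc(a, 11) -> NULL (a unchanged); heap: [0-8 ALLOC][9-16 ALLOC][17-25 FREE]
free(b): b = 9 -> block [9-16 ALLOC]; mark free, coalesce with adjacent free neighbors -> [0-8 ALLOC][9-25 FREE]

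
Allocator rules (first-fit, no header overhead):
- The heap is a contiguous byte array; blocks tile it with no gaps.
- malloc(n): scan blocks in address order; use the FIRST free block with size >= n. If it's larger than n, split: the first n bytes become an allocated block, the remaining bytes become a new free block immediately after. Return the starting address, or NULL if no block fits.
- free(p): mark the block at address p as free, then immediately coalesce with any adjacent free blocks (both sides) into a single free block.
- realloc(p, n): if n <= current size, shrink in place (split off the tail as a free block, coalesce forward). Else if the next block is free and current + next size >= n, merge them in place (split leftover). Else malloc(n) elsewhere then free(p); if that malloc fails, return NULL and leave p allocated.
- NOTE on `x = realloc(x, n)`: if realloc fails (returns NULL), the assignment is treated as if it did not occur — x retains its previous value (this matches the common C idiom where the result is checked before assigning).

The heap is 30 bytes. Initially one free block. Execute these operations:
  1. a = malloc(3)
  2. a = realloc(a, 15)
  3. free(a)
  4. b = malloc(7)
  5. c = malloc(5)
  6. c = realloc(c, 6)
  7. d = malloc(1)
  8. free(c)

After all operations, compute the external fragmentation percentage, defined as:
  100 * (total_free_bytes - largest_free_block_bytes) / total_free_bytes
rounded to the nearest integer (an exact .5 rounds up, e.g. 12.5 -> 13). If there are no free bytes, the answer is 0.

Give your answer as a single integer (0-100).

Answer: 27

Derivation:
Op 1: a = malloc(3) -> a = 0; heap: [0-2 ALLOC][3-29 FREE]
Op 2: a = realloc(a, 15) -> a = 0; heap: [0-14 ALLOC][15-29 FREE]
Op 3: free(a) -> (freed a); heap: [0-29 FREE]
Op 4: b = malloc(7) -> b = 0; heap: [0-6 ALLOC][7-29 FREE]
Op 5: c = malloc(5) -> c = 7; heap: [0-6 ALLOC][7-11 ALLOC][12-29 FREE]
Op 6: c = realloc(c, 6) -> c = 7; heap: [0-6 ALLOC][7-12 ALLOC][13-29 FREE]
Op 7: d = malloc(1) -> d = 13; heap: [0-6 ALLOC][7-12 ALLOC][13-13 ALLOC][14-29 FREE]
Op 8: free(c) -> (freed c); heap: [0-6 ALLOC][7-12 FREE][13-13 ALLOC][14-29 FREE]
Free blocks: [6 16] total_free=22 largest=16 -> 100*(22-16)/22 = 600/22 ≈ 27.273 -> rounds to 27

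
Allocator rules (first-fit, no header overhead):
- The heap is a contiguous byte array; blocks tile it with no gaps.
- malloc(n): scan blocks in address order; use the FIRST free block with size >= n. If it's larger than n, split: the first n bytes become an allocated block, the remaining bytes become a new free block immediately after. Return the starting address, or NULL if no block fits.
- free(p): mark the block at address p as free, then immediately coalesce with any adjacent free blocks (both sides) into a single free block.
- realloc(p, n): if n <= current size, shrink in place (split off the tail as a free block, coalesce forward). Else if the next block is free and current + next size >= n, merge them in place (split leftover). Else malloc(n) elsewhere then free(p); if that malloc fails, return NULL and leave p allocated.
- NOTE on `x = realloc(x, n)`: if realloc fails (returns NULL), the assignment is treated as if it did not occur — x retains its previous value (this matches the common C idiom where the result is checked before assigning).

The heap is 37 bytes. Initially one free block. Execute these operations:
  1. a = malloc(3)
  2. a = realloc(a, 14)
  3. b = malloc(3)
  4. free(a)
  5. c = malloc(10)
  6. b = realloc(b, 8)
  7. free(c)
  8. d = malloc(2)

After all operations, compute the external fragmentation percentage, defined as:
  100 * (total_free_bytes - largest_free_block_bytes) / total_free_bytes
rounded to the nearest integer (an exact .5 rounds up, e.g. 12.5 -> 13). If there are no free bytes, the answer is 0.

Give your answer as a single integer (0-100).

Op 1: a = malloc(3) -> a = 0; heap: [0-2 ALLOC][3-36 FREE]
Op 2: a = realloc(a, 14) -> a = 0; heap: [0-13 ALLOC][14-36 FREE]
Op 3: b = malloc(3) -> b = 14; heap: [0-13 ALLOC][14-16 ALLOC][17-36 FREE]
Op 4: free(a) -> (freed a); heap: [0-13 FREE][14-16 ALLOC][17-36 FREE]
Op 5: c = malloc(10) -> c = 0; heap: [0-9 ALLOC][10-13 FREE][14-16 ALLOC][17-36 FREE]
Op 6: b = realloc(b, 8) -> b = 14; heap: [0-9 ALLOC][10-13 FREE][14-21 ALLOC][22-36 FREE]
Op 7: free(c) -> (freed c); heap: [0-13 FREE][14-21 ALLOC][22-36 FREE]
Op 8: d = malloc(2) -> d = 0; heap: [0-1 ALLOC][2-13 FREE][14-21 ALLOC][22-36 FREE]
Free blocks: [12 15] total_free=27 largest=15 -> 100*(27-15)/27 = 1200/27 ≈ 44.444 -> rounds to 44

Answer: 44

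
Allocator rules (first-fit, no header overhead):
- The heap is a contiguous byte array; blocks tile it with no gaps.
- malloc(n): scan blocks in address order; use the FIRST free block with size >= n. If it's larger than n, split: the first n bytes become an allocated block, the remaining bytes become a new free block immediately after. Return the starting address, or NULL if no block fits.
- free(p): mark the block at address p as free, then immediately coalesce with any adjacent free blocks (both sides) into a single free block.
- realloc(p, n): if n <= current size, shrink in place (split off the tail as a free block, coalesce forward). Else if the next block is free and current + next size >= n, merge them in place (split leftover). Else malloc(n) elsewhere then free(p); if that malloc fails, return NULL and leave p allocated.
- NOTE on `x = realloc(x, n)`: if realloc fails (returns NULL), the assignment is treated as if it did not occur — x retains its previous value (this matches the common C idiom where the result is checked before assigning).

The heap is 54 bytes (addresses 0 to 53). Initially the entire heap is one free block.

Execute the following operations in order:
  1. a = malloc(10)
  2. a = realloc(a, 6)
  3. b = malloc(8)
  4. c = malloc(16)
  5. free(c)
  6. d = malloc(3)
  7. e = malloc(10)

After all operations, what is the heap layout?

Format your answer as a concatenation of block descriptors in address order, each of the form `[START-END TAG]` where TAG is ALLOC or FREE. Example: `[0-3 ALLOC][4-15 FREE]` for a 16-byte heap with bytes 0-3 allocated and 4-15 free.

Answer: [0-5 ALLOC][6-13 ALLOC][14-16 ALLOC][17-26 ALLOC][27-53 FREE]

Derivation:
Op 1: a = malloc(10) -> a = 0; heap: [0-9 ALLOC][10-53 FREE]
Op 2: a = realloc(a, 6) -> a = 0; heap: [0-5 ALLOC][6-53 FREE]
Op 3: b = malloc(8) -> b = 6; heap: [0-5 ALLOC][6-13 ALLOC][14-53 FREE]
Op 4: c = malloc(16) -> c = 14; heap: [0-5 ALLOC][6-13 ALLOC][14-29 ALLOC][30-53 FREE]
Op 5: free(c) -> (freed c); heap: [0-5 ALLOC][6-13 ALLOC][14-53 FREE]
Op 6: d = malloc(3) -> d = 14; heap: [0-5 ALLOC][6-13 ALLOC][14-16 ALLOC][17-53 FREE]
Op 7: e = malloc(10) -> e = 17; heap: [0-5 ALLOC][6-13 ALLOC][14-16 ALLOC][17-26 ALLOC][27-53 FREE]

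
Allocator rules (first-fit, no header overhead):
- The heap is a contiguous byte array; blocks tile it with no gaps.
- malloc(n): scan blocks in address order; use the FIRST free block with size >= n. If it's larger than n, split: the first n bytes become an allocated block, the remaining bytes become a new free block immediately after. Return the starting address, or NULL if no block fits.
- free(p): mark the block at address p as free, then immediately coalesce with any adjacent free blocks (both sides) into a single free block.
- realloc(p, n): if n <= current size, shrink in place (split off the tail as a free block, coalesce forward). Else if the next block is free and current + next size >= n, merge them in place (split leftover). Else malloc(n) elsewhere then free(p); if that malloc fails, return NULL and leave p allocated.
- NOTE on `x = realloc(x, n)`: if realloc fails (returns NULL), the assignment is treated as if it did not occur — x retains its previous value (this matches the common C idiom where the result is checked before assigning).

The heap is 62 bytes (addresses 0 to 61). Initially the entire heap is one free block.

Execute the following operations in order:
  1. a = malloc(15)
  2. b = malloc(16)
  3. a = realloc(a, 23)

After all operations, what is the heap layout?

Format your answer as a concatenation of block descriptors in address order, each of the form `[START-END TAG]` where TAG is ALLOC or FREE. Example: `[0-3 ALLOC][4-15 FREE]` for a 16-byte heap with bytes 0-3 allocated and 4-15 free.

Op 1: a = malloc(15) -> a = 0; heap: [0-14 ALLOC][15-61 FREE]
Op 2: b = malloc(16) -> b = 15; heap: [0-14 ALLOC][15-30 ALLOC][31-61 FREE]
Op 3: a = realloc(a, 23) -> a = 31; heap: [0-14 FREE][15-30 ALLOC][31-53 ALLOC][54-61 FREE]

Answer: [0-14 FREE][15-30 ALLOC][31-53 ALLOC][54-61 FREE]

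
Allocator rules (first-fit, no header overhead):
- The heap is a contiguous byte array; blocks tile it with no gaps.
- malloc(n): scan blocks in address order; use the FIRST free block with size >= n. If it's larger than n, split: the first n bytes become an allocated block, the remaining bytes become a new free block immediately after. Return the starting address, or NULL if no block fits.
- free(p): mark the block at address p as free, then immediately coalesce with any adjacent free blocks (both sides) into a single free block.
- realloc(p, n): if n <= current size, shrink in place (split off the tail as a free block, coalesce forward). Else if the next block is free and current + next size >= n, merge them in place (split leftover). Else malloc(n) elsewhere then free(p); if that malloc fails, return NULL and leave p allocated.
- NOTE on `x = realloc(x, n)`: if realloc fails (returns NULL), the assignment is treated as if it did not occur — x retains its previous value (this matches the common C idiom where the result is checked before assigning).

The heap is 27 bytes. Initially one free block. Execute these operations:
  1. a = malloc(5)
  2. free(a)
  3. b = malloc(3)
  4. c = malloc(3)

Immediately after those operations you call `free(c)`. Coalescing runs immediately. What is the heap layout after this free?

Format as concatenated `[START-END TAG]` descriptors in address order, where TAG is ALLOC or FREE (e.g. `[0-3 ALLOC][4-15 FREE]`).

Op 1: a = malloc(5) -> a = 0; heap: [0-4 ALLOC][5-26 FREE]
Op 2: free(a) -> (freed a); heap: [0-26 FREE]
Op 3: b = malloc(3) -> b = 0; heap: [0-2 ALLOC][3-26 FREE]
Op 4: c = malloc(3) -> c = 3; heap: [0-2 ALLOC][3-5 ALLOC][6-26 FREE]
free(c): c = 3 -> block [3-5 ALLOC]; mark free, coalesce with adjacent free neighbors -> [0-2 ALLOC][3-26 FREE]

Answer: [0-2 ALLOC][3-26 FREE]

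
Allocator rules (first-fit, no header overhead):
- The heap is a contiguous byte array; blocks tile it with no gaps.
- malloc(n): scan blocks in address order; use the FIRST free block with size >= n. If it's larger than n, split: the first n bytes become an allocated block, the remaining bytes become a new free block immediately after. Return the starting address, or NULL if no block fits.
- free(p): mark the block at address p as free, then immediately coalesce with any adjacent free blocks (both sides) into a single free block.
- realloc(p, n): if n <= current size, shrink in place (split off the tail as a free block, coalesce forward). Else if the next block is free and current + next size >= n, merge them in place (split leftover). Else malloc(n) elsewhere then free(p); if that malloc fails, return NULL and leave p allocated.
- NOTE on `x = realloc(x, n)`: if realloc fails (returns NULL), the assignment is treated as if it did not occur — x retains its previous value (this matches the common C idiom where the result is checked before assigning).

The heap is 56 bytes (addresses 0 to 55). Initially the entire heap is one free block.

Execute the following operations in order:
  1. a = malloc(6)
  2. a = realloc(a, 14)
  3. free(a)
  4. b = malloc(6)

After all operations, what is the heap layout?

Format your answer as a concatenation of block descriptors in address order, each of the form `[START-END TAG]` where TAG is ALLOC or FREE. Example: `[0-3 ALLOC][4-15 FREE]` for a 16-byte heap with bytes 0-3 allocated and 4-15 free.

Answer: [0-5 ALLOC][6-55 FREE]

Derivation:
Op 1: a = malloc(6) -> a = 0; heap: [0-5 ALLOC][6-55 FREE]
Op 2: a = realloc(a, 14) -> a = 0; heap: [0-13 ALLOC][14-55 FREE]
Op 3: free(a) -> (freed a); heap: [0-55 FREE]
Op 4: b = malloc(6) -> b = 0; heap: [0-5 ALLOC][6-55 FREE]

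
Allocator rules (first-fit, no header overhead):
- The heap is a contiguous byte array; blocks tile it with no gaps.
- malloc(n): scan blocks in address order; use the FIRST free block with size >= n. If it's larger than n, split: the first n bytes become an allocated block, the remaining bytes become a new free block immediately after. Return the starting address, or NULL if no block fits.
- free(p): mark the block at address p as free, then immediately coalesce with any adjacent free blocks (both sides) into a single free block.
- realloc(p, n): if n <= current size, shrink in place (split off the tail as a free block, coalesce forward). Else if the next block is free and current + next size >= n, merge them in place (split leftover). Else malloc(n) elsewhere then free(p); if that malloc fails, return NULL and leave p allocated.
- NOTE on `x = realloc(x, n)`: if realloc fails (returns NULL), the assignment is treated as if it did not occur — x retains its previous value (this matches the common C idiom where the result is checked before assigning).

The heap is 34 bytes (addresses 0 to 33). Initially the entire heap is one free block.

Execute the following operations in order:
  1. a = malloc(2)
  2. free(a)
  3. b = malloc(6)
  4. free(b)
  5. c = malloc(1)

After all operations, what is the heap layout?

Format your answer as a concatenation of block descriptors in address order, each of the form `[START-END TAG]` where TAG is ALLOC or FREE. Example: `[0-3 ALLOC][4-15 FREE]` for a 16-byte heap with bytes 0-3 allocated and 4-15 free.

Answer: [0-0 ALLOC][1-33 FREE]

Derivation:
Op 1: a = malloc(2) -> a = 0; heap: [0-1 ALLOC][2-33 FREE]
Op 2: free(a) -> (freed a); heap: [0-33 FREE]
Op 3: b = malloc(6) -> b = 0; heap: [0-5 ALLOC][6-33 FREE]
Op 4: free(b) -> (freed b); heap: [0-33 FREE]
Op 5: c = malloc(1) -> c = 0; heap: [0-0 ALLOC][1-33 FREE]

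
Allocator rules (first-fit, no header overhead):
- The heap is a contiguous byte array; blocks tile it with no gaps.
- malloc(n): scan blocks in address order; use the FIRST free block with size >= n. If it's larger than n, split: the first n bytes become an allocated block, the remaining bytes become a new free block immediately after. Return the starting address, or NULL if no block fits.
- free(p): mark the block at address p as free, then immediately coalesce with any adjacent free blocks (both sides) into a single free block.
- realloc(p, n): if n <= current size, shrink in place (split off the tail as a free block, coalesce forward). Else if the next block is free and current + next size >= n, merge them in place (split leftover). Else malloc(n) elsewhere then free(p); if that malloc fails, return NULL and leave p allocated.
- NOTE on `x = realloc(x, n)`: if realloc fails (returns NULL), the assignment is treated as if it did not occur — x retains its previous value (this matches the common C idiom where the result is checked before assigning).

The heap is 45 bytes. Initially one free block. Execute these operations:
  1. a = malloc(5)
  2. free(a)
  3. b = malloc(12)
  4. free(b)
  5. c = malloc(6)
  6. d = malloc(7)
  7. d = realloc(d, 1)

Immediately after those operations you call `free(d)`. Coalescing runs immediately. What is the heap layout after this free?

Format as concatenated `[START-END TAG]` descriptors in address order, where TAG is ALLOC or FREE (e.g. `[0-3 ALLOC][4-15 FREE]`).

Op 1: a = malloc(5) -> a = 0; heap: [0-4 ALLOC][5-44 FREE]
Op 2: free(a) -> (freed a); heap: [0-44 FREE]
Op 3: b = malloc(12) -> b = 0; heap: [0-11 ALLOC][12-44 FREE]
Op 4: free(b) -> (freed b); heap: [0-44 FREE]
Op 5: c = malloc(6) -> c = 0; heap: [0-5 ALLOC][6-44 FREE]
Op 6: d = malloc(7) -> d = 6; heap: [0-5 ALLOC][6-12 ALLOC][13-44 FREE]
Op 7: d = realloc(d, 1) -> d = 6; heap: [0-5 ALLOC][6-6 ALLOC][7-44 FREE]
free(d): d = 6 -> block [6-6 ALLOC]; mark free, coalesce with adjacent free neighbors -> [0-5 ALLOC][6-44 FREE]

Answer: [0-5 ALLOC][6-44 FREE]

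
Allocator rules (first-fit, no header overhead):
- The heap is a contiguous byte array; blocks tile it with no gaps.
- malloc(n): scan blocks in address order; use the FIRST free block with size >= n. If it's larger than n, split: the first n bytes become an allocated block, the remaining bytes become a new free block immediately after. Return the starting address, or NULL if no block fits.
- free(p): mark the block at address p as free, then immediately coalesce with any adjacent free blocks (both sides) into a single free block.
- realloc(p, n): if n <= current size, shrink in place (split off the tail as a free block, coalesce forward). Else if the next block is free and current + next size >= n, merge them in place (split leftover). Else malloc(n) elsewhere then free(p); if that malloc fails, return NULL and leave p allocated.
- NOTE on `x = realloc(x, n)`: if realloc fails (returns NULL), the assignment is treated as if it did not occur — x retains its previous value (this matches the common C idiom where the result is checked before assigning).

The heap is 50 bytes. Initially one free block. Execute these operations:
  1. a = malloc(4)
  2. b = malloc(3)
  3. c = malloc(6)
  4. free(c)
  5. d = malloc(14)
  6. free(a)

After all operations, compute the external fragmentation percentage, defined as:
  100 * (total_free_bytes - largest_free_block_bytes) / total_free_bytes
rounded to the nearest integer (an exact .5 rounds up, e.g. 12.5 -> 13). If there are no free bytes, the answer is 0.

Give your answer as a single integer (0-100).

Op 1: a = malloc(4) -> a = 0; heap: [0-3 ALLOC][4-49 FREE]
Op 2: b = malloc(3) -> b = 4; heap: [0-3 ALLOC][4-6 ALLOC][7-49 FREE]
Op 3: c = malloc(6) -> c = 7; heap: [0-3 ALLOC][4-6 ALLOC][7-12 ALLOC][13-49 FREE]
Op 4: free(c) -> (freed c); heap: [0-3 ALLOC][4-6 ALLOC][7-49 FREE]
Op 5: d = malloc(14) -> d = 7; heap: [0-3 ALLOC][4-6 ALLOC][7-20 ALLOC][21-49 FREE]
Op 6: free(a) -> (freed a); heap: [0-3 FREE][4-6 ALLOC][7-20 ALLOC][21-49 FREE]
Free blocks: [4 29] total_free=33 largest=29 -> 100*(33-29)/33 = 400/33 ≈ 12.121 -> rounds to 12

Answer: 12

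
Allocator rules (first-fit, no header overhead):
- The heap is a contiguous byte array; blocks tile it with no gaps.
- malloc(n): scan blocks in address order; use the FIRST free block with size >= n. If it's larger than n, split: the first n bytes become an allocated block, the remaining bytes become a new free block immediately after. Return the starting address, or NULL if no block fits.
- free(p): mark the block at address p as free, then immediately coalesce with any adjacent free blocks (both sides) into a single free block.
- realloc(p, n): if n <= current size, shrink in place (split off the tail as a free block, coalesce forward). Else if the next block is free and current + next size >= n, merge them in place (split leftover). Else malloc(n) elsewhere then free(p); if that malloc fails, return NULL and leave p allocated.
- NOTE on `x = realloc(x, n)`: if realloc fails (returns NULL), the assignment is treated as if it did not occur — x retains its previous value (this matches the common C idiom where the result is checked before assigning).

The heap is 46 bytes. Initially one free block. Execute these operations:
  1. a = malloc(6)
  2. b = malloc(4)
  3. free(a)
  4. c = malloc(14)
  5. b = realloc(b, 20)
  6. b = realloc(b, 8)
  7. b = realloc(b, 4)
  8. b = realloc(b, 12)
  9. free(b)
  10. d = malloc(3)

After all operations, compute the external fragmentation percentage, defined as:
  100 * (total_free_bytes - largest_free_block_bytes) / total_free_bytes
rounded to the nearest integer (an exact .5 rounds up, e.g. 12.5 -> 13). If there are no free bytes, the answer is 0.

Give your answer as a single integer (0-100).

Answer: 24

Derivation:
Op 1: a = malloc(6) -> a = 0; heap: [0-5 ALLOC][6-45 FREE]
Op 2: b = malloc(4) -> b = 6; heap: [0-5 ALLOC][6-9 ALLOC][10-45 FREE]
Op 3: free(a) -> (freed a); heap: [0-5 FREE][6-9 ALLOC][10-45 FREE]
Op 4: c = malloc(14) -> c = 10; heap: [0-5 FREE][6-9 ALLOC][10-23 ALLOC][24-45 FREE]
Op 5: b = realloc(b, 20) -> b = 24; heap: [0-9 FREE][10-23 ALLOC][24-43 ALLOC][44-45 FREE]
Op 6: b = realloc(b, 8) -> b = 24; heap: [0-9 FREE][10-23 ALLOC][24-31 ALLOC][32-45 FREE]
Op 7: b = realloc(b, 4) -> b = 24; heap: [0-9 FREE][10-23 ALLOC][24-27 ALLOC][28-45 FREE]
Op 8: b = realloc(b, 12) -> b = 24; heap: [0-9 FREE][10-23 ALLOC][24-35 ALLOC][36-45 FREE]
Op 9: free(b) -> (freed b); heap: [0-9 FREE][10-23 ALLOC][24-45 FREE]
Op 10: d = malloc(3) -> d = 0; heap: [0-2 ALLOC][3-9 FREE][10-23 ALLOC][24-45 FREE]
Free blocks: [7 22] total_free=29 largest=22 -> 100*(29-22)/29 = 700/29 ≈ 24.138 -> rounds to 24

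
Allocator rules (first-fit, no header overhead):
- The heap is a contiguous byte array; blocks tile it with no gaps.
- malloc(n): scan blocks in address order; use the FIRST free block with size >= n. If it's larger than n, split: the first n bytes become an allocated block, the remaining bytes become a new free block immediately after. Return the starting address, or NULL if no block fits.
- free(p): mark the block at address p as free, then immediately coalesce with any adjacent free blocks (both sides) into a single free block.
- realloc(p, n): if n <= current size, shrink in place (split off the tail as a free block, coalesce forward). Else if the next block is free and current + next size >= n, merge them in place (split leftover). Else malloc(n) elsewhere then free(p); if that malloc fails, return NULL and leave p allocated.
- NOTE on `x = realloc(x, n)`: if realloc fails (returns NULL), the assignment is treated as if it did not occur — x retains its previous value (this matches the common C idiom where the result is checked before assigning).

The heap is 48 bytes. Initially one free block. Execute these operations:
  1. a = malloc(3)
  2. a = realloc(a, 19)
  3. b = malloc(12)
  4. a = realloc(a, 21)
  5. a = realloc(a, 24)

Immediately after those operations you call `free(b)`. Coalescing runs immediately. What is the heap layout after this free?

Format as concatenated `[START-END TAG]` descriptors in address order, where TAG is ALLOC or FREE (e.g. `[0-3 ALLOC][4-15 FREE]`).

Op 1: a = malloc(3) -> a = 0; heap: [0-2 ALLOC][3-47 FREE]
Op 2: a = realloc(a, 19) -> a = 0; heap: [0-18 ALLOC][19-47 FREE]
Op 3: b = malloc(12) -> b = 19; heap: [0-18 ALLOC][19-30 ALLOC][31-47 FREE]
Op 4: a = realloc(a, 21) -> NULL (a unchanged); heap: [0-18 ALLOC][19-30 ALLOC][31-47 FREE]
Op 5: a = realloc(a, 24) -> NULL (a unchanged); heap: [0-18 ALLOC][19-30 ALLOC][31-47 FREE]
free(b): b = 19 -> block [19-30 ALLOC]; mark free, coalesce with adjacent free neighbors -> [0-18 ALLOC][19-47 FREE]

Answer: [0-18 ALLOC][19-47 FREE]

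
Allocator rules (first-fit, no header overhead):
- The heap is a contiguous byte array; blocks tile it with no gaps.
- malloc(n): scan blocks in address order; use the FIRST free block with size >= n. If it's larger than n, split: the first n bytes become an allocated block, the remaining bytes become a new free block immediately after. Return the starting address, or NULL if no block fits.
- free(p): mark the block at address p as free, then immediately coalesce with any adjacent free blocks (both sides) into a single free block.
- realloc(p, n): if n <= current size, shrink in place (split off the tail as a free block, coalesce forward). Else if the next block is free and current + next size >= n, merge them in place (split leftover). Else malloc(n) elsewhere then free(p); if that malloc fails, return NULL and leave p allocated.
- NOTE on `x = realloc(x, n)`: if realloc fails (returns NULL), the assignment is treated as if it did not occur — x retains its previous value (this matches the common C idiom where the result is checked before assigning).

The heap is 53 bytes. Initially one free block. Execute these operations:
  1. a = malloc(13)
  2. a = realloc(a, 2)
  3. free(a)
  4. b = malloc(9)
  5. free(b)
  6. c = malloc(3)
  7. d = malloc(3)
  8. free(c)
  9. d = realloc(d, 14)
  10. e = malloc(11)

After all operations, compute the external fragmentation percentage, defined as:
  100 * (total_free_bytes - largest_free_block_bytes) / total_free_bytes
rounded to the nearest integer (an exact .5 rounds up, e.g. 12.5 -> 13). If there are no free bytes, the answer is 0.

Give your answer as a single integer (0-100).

Op 1: a = malloc(13) -> a = 0; heap: [0-12 ALLOC][13-52 FREE]
Op 2: a = realloc(a, 2) -> a = 0; heap: [0-1 ALLOC][2-52 FREE]
Op 3: free(a) -> (freed a); heap: [0-52 FREE]
Op 4: b = malloc(9) -> b = 0; heap: [0-8 ALLOC][9-52 FREE]
Op 5: free(b) -> (freed b); heap: [0-52 FREE]
Op 6: c = malloc(3) -> c = 0; heap: [0-2 ALLOC][3-52 FREE]
Op 7: d = malloc(3) -> d = 3; heap: [0-2 ALLOC][3-5 ALLOC][6-52 FREE]
Op 8: free(c) -> (freed c); heap: [0-2 FREE][3-5 ALLOC][6-52 FREE]
Op 9: d = realloc(d, 14) -> d = 3; heap: [0-2 FREE][3-16 ALLOC][17-52 FREE]
Op 10: e = malloc(11) -> e = 17; heap: [0-2 FREE][3-16 ALLOC][17-27 ALLOC][28-52 FREE]
Free blocks: [3 25] total_free=28 largest=25 -> 100*(28-25)/28 = 300/28 ≈ 10.714 -> rounds to 11

Answer: 11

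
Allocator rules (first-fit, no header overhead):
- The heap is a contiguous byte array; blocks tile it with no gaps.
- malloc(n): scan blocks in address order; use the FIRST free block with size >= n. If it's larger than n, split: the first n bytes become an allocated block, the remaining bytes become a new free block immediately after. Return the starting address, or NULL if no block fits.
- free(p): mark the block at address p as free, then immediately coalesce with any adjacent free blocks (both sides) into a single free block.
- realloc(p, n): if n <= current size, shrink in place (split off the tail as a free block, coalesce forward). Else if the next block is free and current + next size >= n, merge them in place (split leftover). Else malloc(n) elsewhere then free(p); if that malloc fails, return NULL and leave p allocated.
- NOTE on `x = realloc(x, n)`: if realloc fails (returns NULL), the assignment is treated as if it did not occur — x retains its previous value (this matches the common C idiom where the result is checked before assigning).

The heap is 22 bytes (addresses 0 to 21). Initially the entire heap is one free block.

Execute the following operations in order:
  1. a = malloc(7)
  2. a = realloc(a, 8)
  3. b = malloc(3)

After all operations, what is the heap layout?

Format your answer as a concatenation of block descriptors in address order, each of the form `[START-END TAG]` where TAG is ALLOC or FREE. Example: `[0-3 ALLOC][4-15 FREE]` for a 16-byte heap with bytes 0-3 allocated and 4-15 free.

Answer: [0-7 ALLOC][8-10 ALLOC][11-21 FREE]

Derivation:
Op 1: a = malloc(7) -> a = 0; heap: [0-6 ALLOC][7-21 FREE]
Op 2: a = realloc(a, 8) -> a = 0; heap: [0-7 ALLOC][8-21 FREE]
Op 3: b = malloc(3) -> b = 8; heap: [0-7 ALLOC][8-10 ALLOC][11-21 FREE]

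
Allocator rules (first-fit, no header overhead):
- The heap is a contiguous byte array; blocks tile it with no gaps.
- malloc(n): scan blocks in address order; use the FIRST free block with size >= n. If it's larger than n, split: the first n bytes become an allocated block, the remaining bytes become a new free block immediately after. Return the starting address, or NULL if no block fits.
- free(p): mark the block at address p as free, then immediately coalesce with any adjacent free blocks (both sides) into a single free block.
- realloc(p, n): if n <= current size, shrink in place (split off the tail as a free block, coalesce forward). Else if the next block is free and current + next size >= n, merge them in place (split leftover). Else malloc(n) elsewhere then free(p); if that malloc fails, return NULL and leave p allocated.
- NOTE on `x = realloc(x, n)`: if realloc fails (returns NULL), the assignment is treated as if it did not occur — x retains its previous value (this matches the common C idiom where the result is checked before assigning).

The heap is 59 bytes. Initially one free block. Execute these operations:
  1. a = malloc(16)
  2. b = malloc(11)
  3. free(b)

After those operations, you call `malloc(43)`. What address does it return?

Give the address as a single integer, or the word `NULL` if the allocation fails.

Answer: 16

Derivation:
Op 1: a = malloc(16) -> a = 0; heap: [0-15 ALLOC][16-58 FREE]
Op 2: b = malloc(11) -> b = 16; heap: [0-15 ALLOC][16-26 ALLOC][27-58 FREE]
Op 3: free(b) -> (freed b); heap: [0-15 ALLOC][16-58 FREE]
malloc(43): first-fit scan over [0-15 ALLOC][16-58 FREE] -> 16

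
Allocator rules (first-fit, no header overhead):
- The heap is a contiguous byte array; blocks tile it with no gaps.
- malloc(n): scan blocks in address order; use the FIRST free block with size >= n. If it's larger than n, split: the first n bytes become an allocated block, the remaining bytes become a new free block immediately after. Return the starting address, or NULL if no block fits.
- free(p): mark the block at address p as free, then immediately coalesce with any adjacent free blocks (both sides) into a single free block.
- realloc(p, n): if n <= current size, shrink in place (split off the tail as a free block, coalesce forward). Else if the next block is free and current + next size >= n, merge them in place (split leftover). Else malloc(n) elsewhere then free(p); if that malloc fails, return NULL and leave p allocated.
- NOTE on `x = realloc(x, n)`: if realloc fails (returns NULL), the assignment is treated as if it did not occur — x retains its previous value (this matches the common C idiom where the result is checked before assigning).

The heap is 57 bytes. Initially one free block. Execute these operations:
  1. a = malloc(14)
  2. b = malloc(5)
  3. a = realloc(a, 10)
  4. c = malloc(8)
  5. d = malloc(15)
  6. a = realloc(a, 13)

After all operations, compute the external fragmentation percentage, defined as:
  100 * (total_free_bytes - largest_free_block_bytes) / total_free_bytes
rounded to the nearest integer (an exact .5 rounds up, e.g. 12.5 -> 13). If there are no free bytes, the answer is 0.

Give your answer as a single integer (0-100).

Answer: 6

Derivation:
Op 1: a = malloc(14) -> a = 0; heap: [0-13 ALLOC][14-56 FREE]
Op 2: b = malloc(5) -> b = 14; heap: [0-13 ALLOC][14-18 ALLOC][19-56 FREE]
Op 3: a = realloc(a, 10) -> a = 0; heap: [0-9 ALLOC][10-13 FREE][14-18 ALLOC][19-56 FREE]
Op 4: c = malloc(8) -> c = 19; heap: [0-9 ALLOC][10-13 FREE][14-18 ALLOC][19-26 ALLOC][27-56 FREE]
Op 5: d = malloc(15) -> d = 27; heap: [0-9 ALLOC][10-13 FREE][14-18 ALLOC][19-26 ALLOC][27-41 ALLOC][42-56 FREE]
Op 6: a = realloc(a, 13) -> a = 0; heap: [0-12 ALLOC][13-13 FREE][14-18 ALLOC][19-26 ALLOC][27-41 ALLOC][42-56 FREE]
Free blocks: [1 15] total_free=16 largest=15 -> 100*(16-15)/16 = 100/16 = 6.25 -> rounds to 6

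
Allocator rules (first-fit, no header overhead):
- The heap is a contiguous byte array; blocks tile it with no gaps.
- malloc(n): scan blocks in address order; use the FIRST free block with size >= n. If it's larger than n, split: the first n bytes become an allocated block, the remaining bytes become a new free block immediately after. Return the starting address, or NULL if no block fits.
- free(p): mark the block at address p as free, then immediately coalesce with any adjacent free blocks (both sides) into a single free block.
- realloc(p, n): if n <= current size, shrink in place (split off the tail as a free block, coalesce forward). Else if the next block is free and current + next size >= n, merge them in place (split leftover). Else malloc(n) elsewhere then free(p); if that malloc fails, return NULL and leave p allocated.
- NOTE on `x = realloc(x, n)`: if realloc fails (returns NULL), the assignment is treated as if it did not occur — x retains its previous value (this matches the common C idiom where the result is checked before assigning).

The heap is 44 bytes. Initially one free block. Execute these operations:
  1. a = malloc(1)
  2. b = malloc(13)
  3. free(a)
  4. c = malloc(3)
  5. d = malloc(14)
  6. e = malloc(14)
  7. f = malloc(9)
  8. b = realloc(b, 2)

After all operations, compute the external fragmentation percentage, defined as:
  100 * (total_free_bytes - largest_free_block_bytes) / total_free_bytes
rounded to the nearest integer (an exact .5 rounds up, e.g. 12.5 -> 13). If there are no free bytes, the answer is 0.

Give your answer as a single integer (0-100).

Op 1: a = malloc(1) -> a = 0; heap: [0-0 ALLOC][1-43 FREE]
Op 2: b = malloc(13) -> b = 1; heap: [0-0 ALLOC][1-13 ALLOC][14-43 FREE]
Op 3: free(a) -> (freed a); heap: [0-0 FREE][1-13 ALLOC][14-43 FREE]
Op 4: c = malloc(3) -> c = 14; heap: [0-0 FREE][1-13 ALLOC][14-16 ALLOC][17-43 FREE]
Op 5: d = malloc(14) -> d = 17; heap: [0-0 FREE][1-13 ALLOC][14-16 ALLOC][17-30 ALLOC][31-43 FREE]
Op 6: e = malloc(14) -> e = NULL; heap: [0-0 FREE][1-13 ALLOC][14-16 ALLOC][17-30 ALLOC][31-43 FREE]
Op 7: f = malloc(9) -> f = 31; heap: [0-0 FREE][1-13 ALLOC][14-16 ALLOC][17-30 ALLOC][31-39 ALLOC][40-43 FREE]
Op 8: b = realloc(b, 2) -> b = 1; heap: [0-0 FREE][1-2 ALLOC][3-13 FREE][14-16 ALLOC][17-30 ALLOC][31-39 ALLOC][40-43 FREE]
Free blocks: [1 11 4] total_free=16 largest=11 -> 100*(16-11)/16 = 500/16 = 31.25 -> rounds to 31

Answer: 31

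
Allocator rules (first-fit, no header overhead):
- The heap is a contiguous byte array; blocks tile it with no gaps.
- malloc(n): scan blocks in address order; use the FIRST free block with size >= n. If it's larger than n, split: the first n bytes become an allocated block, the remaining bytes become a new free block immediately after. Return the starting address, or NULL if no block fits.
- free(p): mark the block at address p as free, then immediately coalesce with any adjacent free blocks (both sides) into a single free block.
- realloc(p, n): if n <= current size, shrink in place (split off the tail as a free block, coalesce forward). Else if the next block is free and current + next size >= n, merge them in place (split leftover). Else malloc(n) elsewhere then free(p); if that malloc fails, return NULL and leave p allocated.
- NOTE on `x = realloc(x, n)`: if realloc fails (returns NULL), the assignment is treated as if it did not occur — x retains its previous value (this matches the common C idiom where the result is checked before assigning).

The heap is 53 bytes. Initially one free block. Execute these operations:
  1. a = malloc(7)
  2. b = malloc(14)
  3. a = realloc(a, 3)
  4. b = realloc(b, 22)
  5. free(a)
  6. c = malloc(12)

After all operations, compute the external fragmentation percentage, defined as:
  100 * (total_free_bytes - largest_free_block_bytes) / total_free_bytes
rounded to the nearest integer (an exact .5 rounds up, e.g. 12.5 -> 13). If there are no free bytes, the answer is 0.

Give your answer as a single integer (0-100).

Answer: 37

Derivation:
Op 1: a = malloc(7) -> a = 0; heap: [0-6 ALLOC][7-52 FREE]
Op 2: b = malloc(14) -> b = 7; heap: [0-6 ALLOC][7-20 ALLOC][21-52 FREE]
Op 3: a = realloc(a, 3) -> a = 0; heap: [0-2 ALLOC][3-6 FREE][7-20 ALLOC][21-52 FREE]
Op 4: b = realloc(b, 22) -> b = 7; heap: [0-2 ALLOC][3-6 FREE][7-28 ALLOC][29-52 FREE]
Op 5: free(a) -> (freed a); heap: [0-6 FREE][7-28 ALLOC][29-52 FREE]
Op 6: c = malloc(12) -> c = 29; heap: [0-6 FREE][7-28 ALLOC][29-40 ALLOC][41-52 FREE]
Free blocks: [7 12] total_free=19 largest=12 -> 100*(19-12)/19 = 700/19 ≈ 36.842 -> rounds to 37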